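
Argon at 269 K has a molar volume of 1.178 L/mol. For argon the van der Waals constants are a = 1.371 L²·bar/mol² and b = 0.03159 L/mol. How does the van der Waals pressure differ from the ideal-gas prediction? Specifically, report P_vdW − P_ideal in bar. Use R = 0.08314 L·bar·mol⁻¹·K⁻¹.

ΔP ≈ -0.465 bar

Ideal: P_ideal = RT/V_m = (0.08314)(269)/1.178 = 18.9853 bar
vdW: P = RT/(V_m − b) − a/V_m² = 22.3647/1.14641 − 1.371/1.38768 = 19.5085 − 0.987980 = 18.5205 bar
ΔP = 18.5205 − 18.9853 = -0.465 bar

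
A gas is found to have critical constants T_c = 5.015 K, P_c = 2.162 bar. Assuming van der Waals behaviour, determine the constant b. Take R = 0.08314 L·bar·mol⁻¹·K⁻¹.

b ≈ 0.02411 L/mol

From T_c = 8a/(27Rb) and P_c = a/(27b²): b = R T_c/(8 P_c).
b = (0.08314)(5.015)/(8×2.162) = 0.41695/17.296 = 0.02411 L/mol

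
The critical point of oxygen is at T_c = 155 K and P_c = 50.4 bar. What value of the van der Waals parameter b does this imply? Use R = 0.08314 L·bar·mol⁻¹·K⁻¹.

b ≈ 0.03196 L/mol

From T_c = 8a/(27Rb) and P_c = a/(27b²): b = R T_c/(8 P_c).
b = (0.08314)(155)/(8×50.4) = 12.887/403.20 = 0.03196 L/mol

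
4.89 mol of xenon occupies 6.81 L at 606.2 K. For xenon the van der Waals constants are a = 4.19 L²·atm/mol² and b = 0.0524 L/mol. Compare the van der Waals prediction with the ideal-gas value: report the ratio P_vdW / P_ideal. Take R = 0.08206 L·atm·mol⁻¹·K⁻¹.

Ideal: P_ideal = nRT/V = (4.89)(0.08206)(606.2)/6.81 = 35.7198 atm
vdW: P = nRT/(V − nb) − a n²/V² = 243.252/6.55376 − 100.192/46.3761 = 37.1164 − 2.16042 = 34.9560 atm
Ratio = 34.9560/35.7198 = 0.9786

P_vdW / P_ideal ≈ 0.9786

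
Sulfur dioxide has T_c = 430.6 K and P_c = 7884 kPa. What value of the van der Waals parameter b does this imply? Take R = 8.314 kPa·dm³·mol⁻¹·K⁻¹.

b ≈ 0.05676 dm³/mol

From T_c = 8a/(27Rb) and P_c = a/(27b²): b = R T_c/(8 P_c).
b = (8.314)(430.6)/(8×7884) = 3580.0/63072 = 0.05676 dm³/mol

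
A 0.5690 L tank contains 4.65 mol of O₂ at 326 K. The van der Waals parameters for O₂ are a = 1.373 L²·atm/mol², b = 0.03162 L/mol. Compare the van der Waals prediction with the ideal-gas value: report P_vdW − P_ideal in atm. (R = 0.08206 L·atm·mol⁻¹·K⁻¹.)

Ideal: P_ideal = nRT/V = (4.65)(0.08206)(326)/0.5690 = 218.620 atm
vdW: P = nRT/(V − nb) − a n²/V² = 124.395/0.421967 − 29.6877/0.323761 = 294.798 − 91.6963 = 203.102 atm
ΔP = 203.102 − 218.620 = -15.52 atm

ΔP ≈ -15.52 atm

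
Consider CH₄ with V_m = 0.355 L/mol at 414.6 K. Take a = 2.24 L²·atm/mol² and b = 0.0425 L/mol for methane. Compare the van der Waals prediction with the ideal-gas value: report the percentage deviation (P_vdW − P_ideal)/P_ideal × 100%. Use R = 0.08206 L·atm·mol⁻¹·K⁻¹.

Ideal: P_ideal = RT/V_m = (0.08206)(414.6)/0.355 = 95.8368 atm
vdW: P = RT/(V_m − b) − a/V_m² = 34.0221/0.312500 − 2.24/0.126025 = 108.871 − 17.7743 = 91.097 atm
% deviation = (91.097 − 95.8368)/95.8368 × 100% = -4.95%

-4.95 %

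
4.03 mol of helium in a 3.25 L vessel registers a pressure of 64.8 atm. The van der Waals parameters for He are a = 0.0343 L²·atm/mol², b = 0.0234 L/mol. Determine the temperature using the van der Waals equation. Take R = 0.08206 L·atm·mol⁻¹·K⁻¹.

T ≈ 618.9 K

T = (P + a n²/V²)(V − nb)/(nR)
P + a n²/V² = 64.8 + (0.0343)(4.03)²/(3.25)² = 64.853 atm
V − nb = 3.25 − (4.03)(0.0234) = 3.1557 L
T = (64.853)(3.1557)/((4.03)(0.08206)) = 618.9 K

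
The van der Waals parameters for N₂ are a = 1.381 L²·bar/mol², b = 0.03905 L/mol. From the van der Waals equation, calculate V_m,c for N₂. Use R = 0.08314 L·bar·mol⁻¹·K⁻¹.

For a van der Waals gas, V_m,c = 3b.
V_m,c = 3×0.03905 = 0.1172 L/mol

V_m,c ≈ 0.1172 L/mol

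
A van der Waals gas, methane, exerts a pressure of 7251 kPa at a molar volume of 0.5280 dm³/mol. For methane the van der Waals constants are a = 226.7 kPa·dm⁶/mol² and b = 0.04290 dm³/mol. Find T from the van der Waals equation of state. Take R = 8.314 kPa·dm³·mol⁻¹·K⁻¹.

T = (P + a/V_m²)(V_m − b)/R
P + a/V_m² = 7251 + 226.7/(0.5280)² = 8064.2 kPa
V_m − b = 0.5280 − 0.04290 = 0.48510 dm³/mol
T = (8064.2)(0.48510)/8.314 = 470.5 K

T ≈ 470.5 K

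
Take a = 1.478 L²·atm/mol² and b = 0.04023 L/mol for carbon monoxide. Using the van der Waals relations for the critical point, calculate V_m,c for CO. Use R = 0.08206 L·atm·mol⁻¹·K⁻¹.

For a van der Waals gas, V_m,c = 3b.
V_m,c = 3×0.04023 = 0.1207 L/mol

V_m,c ≈ 0.1207 L/mol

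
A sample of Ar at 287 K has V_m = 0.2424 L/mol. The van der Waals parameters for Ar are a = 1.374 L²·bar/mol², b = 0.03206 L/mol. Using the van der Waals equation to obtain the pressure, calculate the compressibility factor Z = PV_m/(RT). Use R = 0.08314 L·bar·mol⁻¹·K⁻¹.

P = RT/(V_m − b) − a/V_m² = (0.08314)(287)/(0.2424 − 0.03206) − 1.374/(0.2424)²
  = 23.861/0.21034 − 23.384 = 113.44 − 23.384 = 90.06 bar
Z = PV_m/(RT) = (90.06)(0.2424)/((0.08314)(287)) = 21.831/23.861 = 0.9149

Z ≈ 0.9149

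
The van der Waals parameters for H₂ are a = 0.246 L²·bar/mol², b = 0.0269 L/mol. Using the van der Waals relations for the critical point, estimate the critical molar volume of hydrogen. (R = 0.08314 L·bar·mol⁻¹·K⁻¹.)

V_m,c ≈ 0.08070 L/mol

For a van der Waals gas, V_m,c = 3b.
V_m,c = 3×0.0269 = 0.08070 L/mol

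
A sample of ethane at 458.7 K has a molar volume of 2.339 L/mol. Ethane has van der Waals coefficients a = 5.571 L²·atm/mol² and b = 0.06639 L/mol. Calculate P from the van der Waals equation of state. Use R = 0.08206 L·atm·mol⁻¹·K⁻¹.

P ≈ 15.54 atm

P = RT/(V_m − b) − a/V_m²
RT/(V_m − b) = (0.08206)(458.7)/(2.339 − 0.06639) = 37.641/2.2726 = 16.563 atm
a/V_m² = 5.571/(2.339)² = 1.0183 atm
P = 16.563 − 1.0183 = 15.54 atm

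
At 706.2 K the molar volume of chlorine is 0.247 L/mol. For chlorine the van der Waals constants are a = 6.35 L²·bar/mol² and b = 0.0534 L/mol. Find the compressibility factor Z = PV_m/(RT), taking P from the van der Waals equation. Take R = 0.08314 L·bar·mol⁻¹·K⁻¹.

P = RT/(V_m − b) − a/V_m² = (0.08314)(706.2)/(0.247 − 0.0534) − 6.35/(0.247)²
  = 58.713/0.19360 − 104.08 = 303.27 − 104.08 = 199.19 bar
Z = PV_m/(RT) = (199.19)(0.247)/((0.08314)(706.2)) = 49.200/58.713 = 0.8380

Z ≈ 0.8380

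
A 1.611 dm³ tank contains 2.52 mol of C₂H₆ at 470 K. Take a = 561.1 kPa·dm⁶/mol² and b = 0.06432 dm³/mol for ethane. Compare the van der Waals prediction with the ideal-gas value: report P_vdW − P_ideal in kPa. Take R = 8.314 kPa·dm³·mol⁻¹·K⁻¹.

Ideal: P_ideal = nRT/V = (2.52)(8.314)(470)/1.611 = 6112.42 kPa
vdW: P = nRT/(V − nb) − a n²/V² = 9847.10/1.44891 − 3563.21/2.59532 = 6796.21 − 1372.94 = 5423.27 kPa
ΔP = 5423.27 − 6112.42 = -689.2 kPa

ΔP ≈ -689.2 kPa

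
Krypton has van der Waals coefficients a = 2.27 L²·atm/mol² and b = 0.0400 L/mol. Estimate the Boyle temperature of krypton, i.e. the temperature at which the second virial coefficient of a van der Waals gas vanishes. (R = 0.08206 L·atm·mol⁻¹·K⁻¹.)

For a van der Waals gas the second virial coefficient B₂ = b − a/(RT) vanishes at T_B = a/(Rb).
T_B = 2.27/(0.08206×0.0400) = 2.27/0.0032824 = 691.6 K

T_B ≈ 691.6 K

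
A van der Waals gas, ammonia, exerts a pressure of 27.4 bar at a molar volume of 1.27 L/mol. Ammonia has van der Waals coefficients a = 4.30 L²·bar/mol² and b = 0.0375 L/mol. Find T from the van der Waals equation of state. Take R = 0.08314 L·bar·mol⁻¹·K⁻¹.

T = (P + a/V_m²)(V_m − b)/R
P + a/V_m² = 27.4 + 4.30/(1.27)² = 30.066 bar
V_m − b = 1.27 − 0.0375 = 1.2325 L/mol
T = (30.066)(1.2325)/0.08314 = 445.7 K

T ≈ 445.7 K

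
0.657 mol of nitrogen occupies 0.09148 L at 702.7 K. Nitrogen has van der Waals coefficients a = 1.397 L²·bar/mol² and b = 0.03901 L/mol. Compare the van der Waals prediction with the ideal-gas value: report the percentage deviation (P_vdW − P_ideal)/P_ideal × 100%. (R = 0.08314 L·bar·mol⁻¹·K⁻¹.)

Ideal: P_ideal = nRT/V = (0.657)(0.08314)(702.7)/0.09148 = 419.584 bar
vdW: P = nRT/(V − nb) − a n²/V² = 38.3836/0.0658504 − 0.603014/0.00836859 = 582.891 − 72.0568 = 510.834 bar
% deviation = (510.834 − 419.584)/419.584 × 100% = 21.75%

21.75 %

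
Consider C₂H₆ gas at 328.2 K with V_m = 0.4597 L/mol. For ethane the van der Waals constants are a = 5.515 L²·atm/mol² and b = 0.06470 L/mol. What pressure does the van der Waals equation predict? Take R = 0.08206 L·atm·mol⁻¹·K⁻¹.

P = RT/(V_m − b) − a/V_m²
RT/(V_m − b) = (0.08206)(328.2)/(0.4597 − 0.06470) = 26.932/0.39500 = 68.182 atm
a/V_m² = 5.515/(0.4597)² = 26.097 atm
P = 68.182 − 26.097 = 42.09 atm

P ≈ 42.09 atm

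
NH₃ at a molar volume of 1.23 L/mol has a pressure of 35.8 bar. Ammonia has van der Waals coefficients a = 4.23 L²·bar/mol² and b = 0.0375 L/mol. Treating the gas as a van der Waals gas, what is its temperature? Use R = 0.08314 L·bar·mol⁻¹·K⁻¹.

T = (P + a/V_m²)(V_m − b)/R
P + a/V_m² = 35.8 + 4.23/(1.23)² = 38.596 bar
V_m − b = 1.23 − 0.0375 = 1.1925 L/mol
T = (38.596)(1.1925)/0.08314 = 553.6 K

T ≈ 553.6 K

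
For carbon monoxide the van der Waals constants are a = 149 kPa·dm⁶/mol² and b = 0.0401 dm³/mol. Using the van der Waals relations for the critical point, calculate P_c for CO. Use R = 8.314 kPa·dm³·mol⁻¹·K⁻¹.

P_c ≈ 3432 kPa

For a van der Waals gas, P_c = a/(27b²).
P_c = 149/(27×(0.0401)²) = 149/0.043416 = 3432 kPa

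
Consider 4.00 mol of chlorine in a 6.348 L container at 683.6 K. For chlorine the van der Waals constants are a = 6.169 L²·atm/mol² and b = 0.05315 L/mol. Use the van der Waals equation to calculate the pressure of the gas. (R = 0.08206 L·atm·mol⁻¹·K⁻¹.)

P ≈ 34.12 atm

P = nRT/(V − nb) − a n²/V²
nRT/(V − nb) = (4.00)(0.08206)(683.6)/(6.348 − 4.00×0.05315) = 224.38/6.1354 = 36.571 atm
a n²/V² = (6.169)(4.00)²/(6.348)² = 2.4494 atm
P = 36.571 − 2.4494 = 34.12 atm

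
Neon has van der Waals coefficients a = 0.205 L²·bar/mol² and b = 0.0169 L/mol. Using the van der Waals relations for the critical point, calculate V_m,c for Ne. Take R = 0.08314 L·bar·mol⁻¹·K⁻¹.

For a van der Waals gas, V_m,c = 3b.
V_m,c = 3×0.0169 = 0.05070 L/mol

V_m,c ≈ 0.05070 L/mol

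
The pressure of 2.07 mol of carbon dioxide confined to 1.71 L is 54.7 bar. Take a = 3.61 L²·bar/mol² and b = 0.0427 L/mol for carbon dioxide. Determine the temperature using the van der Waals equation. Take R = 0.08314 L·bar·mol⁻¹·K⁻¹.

T ≈ 565.3 K

T = (P + a n²/V²)(V − nb)/(nR)
P + a n²/V² = 54.7 + (3.61)(2.07)²/(1.71)² = 59.990 bar
V − nb = 1.71 − (2.07)(0.0427) = 1.6216 L
T = (59.990)(1.6216)/((2.07)(0.08314)) = 565.3 K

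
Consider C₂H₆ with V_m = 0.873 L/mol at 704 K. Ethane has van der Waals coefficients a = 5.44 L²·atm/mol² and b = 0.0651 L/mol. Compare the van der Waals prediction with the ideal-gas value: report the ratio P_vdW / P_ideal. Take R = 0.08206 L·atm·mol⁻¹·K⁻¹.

P_vdW / P_ideal ≈ 0.9727

Ideal: P_ideal = RT/V_m = (0.08206)(704)/0.873 = 66.1744 atm
vdW: P = RT/(V_m − b) − a/V_m² = 57.7702/0.807900 − 5.44/0.762129 = 71.5066 − 7.13790 = 64.3687 atm
Ratio = 64.3687/66.1744 = 0.9727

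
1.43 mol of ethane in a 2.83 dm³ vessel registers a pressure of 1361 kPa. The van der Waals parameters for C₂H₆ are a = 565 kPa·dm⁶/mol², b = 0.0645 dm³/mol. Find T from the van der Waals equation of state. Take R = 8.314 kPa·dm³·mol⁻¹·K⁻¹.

T ≈ 346.6 K

T = (P + a n²/V²)(V − nb)/(nR)
P + a n²/V² = 1361 + (565)(1.43)²/(2.83)² = 1505.3 kPa
V − nb = 2.83 − (1.43)(0.0645) = 2.7378 dm³
T = (1505.3)(2.7378)/((1.43)(8.314)) = 346.6 K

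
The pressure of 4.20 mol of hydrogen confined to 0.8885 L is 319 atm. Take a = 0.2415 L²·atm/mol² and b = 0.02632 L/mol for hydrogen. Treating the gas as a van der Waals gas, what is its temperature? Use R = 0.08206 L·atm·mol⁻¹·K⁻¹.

T = (P + a n²/V²)(V − nb)/(nR)
P + a n²/V² = 319 + (0.2415)(4.20)²/(0.8885)² = 324.40 atm
V − nb = 0.8885 − (4.20)(0.02632) = 0.77796 L
T = (324.40)(0.77796)/((4.20)(0.08206)) = 732.2 K

T ≈ 732.2 K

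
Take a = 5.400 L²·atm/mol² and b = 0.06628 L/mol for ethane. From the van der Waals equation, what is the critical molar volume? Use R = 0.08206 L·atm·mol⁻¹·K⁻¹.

For a van der Waals gas, V_m,c = 3b.
V_m,c = 3×0.06628 = 0.1988 L/mol

V_m,c ≈ 0.1988 L/mol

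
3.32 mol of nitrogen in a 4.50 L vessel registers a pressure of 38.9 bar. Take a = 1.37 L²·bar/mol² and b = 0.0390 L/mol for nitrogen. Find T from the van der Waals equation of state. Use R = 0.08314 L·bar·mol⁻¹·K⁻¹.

T ≈ 627.7 K

T = (P + a n²/V²)(V − nb)/(nR)
P + a n²/V² = 38.9 + (1.37)(3.32)²/(4.50)² = 39.646 bar
V − nb = 4.50 − (3.32)(0.0390) = 4.3705 L
T = (39.646)(4.3705)/((3.32)(0.08314)) = 627.7 K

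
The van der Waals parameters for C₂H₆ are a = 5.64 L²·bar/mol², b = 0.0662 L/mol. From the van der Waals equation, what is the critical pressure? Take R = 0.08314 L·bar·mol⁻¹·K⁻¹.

For a van der Waals gas, P_c = a/(27b²).
P_c = 5.64/(27×(0.0662)²) = 5.64/0.11833 = 47.66 bar

P_c ≈ 47.66 bar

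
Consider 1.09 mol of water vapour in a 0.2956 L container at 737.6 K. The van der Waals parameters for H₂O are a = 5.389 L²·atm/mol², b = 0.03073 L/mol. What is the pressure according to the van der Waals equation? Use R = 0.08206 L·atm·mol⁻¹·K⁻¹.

P ≈ 178.4 atm

P = nRT/(V − nb) − a n²/V²
nRT/(V − nb) = (1.09)(0.08206)(737.6)/(0.2956 − 1.09×0.03073) = 65.975/0.26210 = 251.72 atm
a n²/V² = (5.389)(1.09)²/(0.2956)² = 73.274 atm
P = 251.72 − 73.274 = 178.4 atm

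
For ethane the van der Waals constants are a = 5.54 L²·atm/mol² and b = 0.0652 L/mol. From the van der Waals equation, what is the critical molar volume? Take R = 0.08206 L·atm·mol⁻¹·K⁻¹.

For a van der Waals gas, V_m,c = 3b.
V_m,c = 3×0.0652 = 0.1956 L/mol

V_m,c ≈ 0.1956 L/mol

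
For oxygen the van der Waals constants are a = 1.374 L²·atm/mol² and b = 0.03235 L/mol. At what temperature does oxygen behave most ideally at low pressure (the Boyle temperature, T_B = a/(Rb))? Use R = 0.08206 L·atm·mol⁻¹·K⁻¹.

T_B ≈ 517.6 K

For a van der Waals gas the second virial coefficient B₂ = b − a/(RT) vanishes at T_B = a/(Rb).
T_B = 1.374/(0.08206×0.03235) = 1.374/0.0026546 = 517.6 K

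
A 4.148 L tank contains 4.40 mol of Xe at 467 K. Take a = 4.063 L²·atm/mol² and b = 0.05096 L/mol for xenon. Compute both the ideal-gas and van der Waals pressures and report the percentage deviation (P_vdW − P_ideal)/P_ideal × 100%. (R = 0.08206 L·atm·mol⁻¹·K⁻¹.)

Ideal: P_ideal = nRT/V = (4.40)(0.08206)(467)/4.148 = 40.6502 atm
vdW: P = nRT/(V − nb) − a n²/V² = 168.617/3.92378 − 78.6597/17.2059 = 42.9731 − 4.57167 = 38.4014 atm
% deviation = (38.4014 − 40.6502)/40.6502 × 100% = -5.53%

-5.53 %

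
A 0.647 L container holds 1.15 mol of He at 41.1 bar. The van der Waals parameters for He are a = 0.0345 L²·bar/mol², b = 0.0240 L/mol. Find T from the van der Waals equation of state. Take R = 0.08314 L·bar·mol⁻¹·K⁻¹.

T ≈ 267.0 K

T = (P + a n²/V²)(V − nb)/(nR)
P + a n²/V² = 41.1 + (0.0345)(1.15)²/(0.647)² = 41.209 bar
V − nb = 0.647 − (1.15)(0.0240) = 0.61940 L
T = (41.209)(0.61940)/((1.15)(0.08314)) = 267.0 K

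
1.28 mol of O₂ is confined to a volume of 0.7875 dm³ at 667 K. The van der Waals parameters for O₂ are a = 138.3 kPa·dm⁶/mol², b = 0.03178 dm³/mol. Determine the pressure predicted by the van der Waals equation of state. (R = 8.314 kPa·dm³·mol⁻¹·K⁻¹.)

P ≈ 9139 kPa

P = nRT/(V − nb) − a n²/V²
nRT/(V − nb) = (1.28)(8.314)(667)/(0.7875 − 1.28×0.03178) = 7098.2/0.74682 = 9504.6 kPa
a n²/V² = (138.3)(1.28)²/(0.7875)² = 365.38 kPa
P = 9504.6 − 365.38 = 9139 kPa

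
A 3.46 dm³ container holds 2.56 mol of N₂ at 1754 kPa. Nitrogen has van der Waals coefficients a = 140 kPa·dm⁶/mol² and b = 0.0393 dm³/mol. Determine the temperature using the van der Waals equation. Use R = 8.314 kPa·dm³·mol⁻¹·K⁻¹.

T = (P + a n²/V²)(V − nb)/(nR)
P + a n²/V² = 1754 + (140)(2.56)²/(3.46)² = 1830.6 kPa
V − nb = 3.46 − (2.56)(0.0393) = 3.3594 dm³
T = (1830.6)(3.3594)/((2.56)(8.314)) = 288.9 K

T ≈ 288.9 K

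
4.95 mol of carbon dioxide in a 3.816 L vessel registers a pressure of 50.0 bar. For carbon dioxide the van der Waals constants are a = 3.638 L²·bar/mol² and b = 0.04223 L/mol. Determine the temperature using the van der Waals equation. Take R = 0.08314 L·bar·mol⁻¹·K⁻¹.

T = (P + a n²/V²)(V − nb)/(nR)
P + a n²/V² = 50.0 + (3.638)(4.95)²/(3.816)² = 56.121 bar
V − nb = 3.816 − (4.95)(0.04223) = 3.6070 L
T = (56.121)(3.6070)/((4.95)(0.08314)) = 491.9 K

T ≈ 491.9 K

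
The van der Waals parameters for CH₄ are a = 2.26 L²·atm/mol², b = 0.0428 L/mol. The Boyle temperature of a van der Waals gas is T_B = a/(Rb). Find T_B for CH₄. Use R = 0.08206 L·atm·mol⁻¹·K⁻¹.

For a van der Waals gas the second virial coefficient B₂ = b − a/(RT) vanishes at T_B = a/(Rb).
T_B = 2.26/(0.08206×0.0428) = 2.26/0.0035122 = 643.5 K

T_B ≈ 643.5 K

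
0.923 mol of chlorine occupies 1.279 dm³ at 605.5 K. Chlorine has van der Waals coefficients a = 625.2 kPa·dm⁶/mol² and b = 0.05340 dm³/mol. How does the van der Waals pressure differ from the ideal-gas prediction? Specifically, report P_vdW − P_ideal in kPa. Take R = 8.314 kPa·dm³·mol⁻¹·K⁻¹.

ΔP ≈ -180.0 kPa

Ideal: P_ideal = nRT/V = (0.923)(8.314)(605.5)/1.279 = 3632.92 kPa
vdW: P = nRT/(V − nb) − a n²/V² = 4646.50/1.22971 − 532.626/1.63584 = 3778.53 − 325.598 = 3452.93 kPa
ΔP = 3452.93 − 3632.92 = -180.0 kPa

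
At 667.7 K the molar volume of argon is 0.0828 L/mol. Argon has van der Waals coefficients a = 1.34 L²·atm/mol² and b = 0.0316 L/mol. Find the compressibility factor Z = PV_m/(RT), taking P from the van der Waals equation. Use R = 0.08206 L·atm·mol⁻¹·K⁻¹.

P = RT/(V_m − b) − a/V_m² = (0.08206)(667.7)/(0.0828 − 0.0316) − 1.34/(0.0828)²
  = 54.791/0.051200 − 195.45 = 1070.1 − 195.45 = 874.7 atm
Z = PV_m/(RT) = (874.7)(0.0828)/((0.08206)(667.7)) = 72.425/54.791 = 1.322

Z ≈ 1.322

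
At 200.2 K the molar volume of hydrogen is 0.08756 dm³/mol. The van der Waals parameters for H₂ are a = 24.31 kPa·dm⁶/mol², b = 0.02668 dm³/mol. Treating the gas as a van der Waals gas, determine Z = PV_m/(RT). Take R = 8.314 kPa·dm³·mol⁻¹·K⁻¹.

P = RT/(V_m − b) − a/V_m² = (8.314)(200.2)/(0.08756 − 0.02668) − 24.31/(0.08756)²
  = 1664.5/0.060880 − 3170.8 = 27341 − 3170.8 = 24170 kPa
Z = PV_m/(RT) = (24170)(0.08756)/((8.314)(200.2)) = 2116.3/1664.5 = 1.271

Z ≈ 1.271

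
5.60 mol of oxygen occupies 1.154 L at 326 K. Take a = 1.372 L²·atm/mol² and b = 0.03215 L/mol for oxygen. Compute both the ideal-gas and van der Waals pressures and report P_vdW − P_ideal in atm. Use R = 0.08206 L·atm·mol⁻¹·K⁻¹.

Ideal: P_ideal = nRT/V = (5.60)(0.08206)(326)/1.154 = 129.817 atm
vdW: P = nRT/(V − nb) − a n²/V² = 149.809/0.973960 − 43.0259/1.33172 = 153.814 − 32.3085 = 121.506 atm
ΔP = 121.506 − 129.817 = -8.31 atm

ΔP ≈ -8.31 atm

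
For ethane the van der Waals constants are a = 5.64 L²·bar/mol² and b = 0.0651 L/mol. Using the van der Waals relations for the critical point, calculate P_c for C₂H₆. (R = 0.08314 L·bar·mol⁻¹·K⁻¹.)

P_c ≈ 49.29 bar

For a van der Waals gas, P_c = a/(27b²).
P_c = 5.64/(27×(0.0651)²) = 5.64/0.11443 = 49.29 bar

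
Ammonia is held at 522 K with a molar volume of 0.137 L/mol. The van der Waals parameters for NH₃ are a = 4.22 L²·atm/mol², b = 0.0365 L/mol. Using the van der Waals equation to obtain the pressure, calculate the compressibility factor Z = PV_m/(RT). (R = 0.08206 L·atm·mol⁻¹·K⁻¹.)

Z ≈ 0.6441

P = RT/(V_m − b) − a/V_m² = (0.08206)(522)/(0.137 − 0.0365) − 4.22/(0.137)²
  = 42.835/0.10050 − 224.84 = 426.22 − 224.84 = 201.38 atm
Z = PV_m/(RT) = (201.38)(0.137)/((0.08206)(522)) = 27.589/42.835 = 0.6441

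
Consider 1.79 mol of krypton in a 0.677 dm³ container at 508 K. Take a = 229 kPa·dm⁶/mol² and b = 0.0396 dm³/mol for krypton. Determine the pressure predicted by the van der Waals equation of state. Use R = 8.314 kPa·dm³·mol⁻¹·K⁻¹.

P ≈ 10872 kPa

P = nRT/(V − nb) − a n²/V²
nRT/(V − nb) = (1.79)(8.314)(508)/(0.677 − 1.79×0.0396) = 7560.1/0.60612 = 12473 kPa
a n²/V² = (229)(1.79)²/(0.677)² = 1600.9 kPa
P = 12473 − 1600.9 = 10872 kPa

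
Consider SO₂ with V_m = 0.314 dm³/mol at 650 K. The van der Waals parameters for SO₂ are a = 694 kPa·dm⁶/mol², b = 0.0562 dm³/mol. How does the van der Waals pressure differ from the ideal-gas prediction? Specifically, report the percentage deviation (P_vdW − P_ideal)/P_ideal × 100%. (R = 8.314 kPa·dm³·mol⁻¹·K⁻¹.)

-19.10 %

Ideal: P_ideal = RT/V_m = (8.314)(650)/0.314 = 17210.5 kPa
vdW: P = RT/(V_m − b) − a/V_m² = 5404.10/0.257800 − 694/0.0985960 = 20962.4 − 7038.83 = 13923.6 kPa
% deviation = (13923.6 − 17210.5)/17210.5 × 100% = -19.10%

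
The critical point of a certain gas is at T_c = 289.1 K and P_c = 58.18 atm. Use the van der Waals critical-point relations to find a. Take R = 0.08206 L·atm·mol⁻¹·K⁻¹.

From T_c = 8a/(27Rb) and P_c = a/(27b²): a = 27 R² T_c²/(64 P_c).
a = 27×(0.08206)²×(289.1)²/(64×58.18) = 15196/3723.5 = 4.081 L²·atm/mol²

a ≈ 4.081 L²·atm/mol²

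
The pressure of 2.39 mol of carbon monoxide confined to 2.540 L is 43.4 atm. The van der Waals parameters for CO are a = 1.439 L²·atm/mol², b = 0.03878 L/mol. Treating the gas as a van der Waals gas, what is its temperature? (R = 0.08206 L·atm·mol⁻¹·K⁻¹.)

T ≈ 557.5 K

T = (P + a n²/V²)(V − nb)/(nR)
P + a n²/V² = 43.4 + (1.439)(2.39)²/(2.540)² = 44.674 atm
V − nb = 2.540 − (2.39)(0.03878) = 2.4473 L
T = (44.674)(2.4473)/((2.39)(0.08206)) = 557.5 K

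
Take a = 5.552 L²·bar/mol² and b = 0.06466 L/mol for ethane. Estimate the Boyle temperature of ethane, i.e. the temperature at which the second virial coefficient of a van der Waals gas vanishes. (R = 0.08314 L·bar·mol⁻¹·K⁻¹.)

T_B ≈ 1033 K

For a van der Waals gas the second virial coefficient B₂ = b − a/(RT) vanishes at T_B = a/(Rb).
T_B = 5.552/(0.08314×0.06466) = 5.552/0.0053758 = 1033 K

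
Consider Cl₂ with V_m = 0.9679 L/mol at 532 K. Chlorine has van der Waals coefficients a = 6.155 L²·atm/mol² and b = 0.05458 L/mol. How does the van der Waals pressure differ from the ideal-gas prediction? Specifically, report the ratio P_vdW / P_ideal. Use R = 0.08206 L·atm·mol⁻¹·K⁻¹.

Ideal: P_ideal = RT/V_m = (0.08206)(532)/0.9679 = 45.1038 atm
vdW: P = RT/(V_m − b) − a/V_m² = 43.6559/0.913320 − 6.155/0.936830 = 47.7991 − 6.57003 = 41.2291 atm
Ratio = 41.2291/45.1038 = 0.9141

P_vdW / P_ideal ≈ 0.9141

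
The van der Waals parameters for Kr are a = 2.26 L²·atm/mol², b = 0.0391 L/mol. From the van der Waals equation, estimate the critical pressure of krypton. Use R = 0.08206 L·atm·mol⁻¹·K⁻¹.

For a van der Waals gas, P_c = a/(27b²).
P_c = 2.26/(27×(0.0391)²) = 2.26/0.041278 = 54.75 atm

P_c ≈ 54.75 atm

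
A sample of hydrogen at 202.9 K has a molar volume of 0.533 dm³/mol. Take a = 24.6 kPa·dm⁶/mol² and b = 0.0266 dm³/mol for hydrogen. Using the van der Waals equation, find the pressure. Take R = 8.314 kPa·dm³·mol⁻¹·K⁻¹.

P = RT/(V_m − b) − a/V_m²
RT/(V_m − b) = (8.314)(202.9)/(0.533 − 0.0266) = 1686.9/0.50640 = 3331.2 kPa
a/V_m² = 24.6/(0.533)² = 86.593 kPa
P = 3331.2 − 86.593 = 3245 kPa

P ≈ 3245 kPa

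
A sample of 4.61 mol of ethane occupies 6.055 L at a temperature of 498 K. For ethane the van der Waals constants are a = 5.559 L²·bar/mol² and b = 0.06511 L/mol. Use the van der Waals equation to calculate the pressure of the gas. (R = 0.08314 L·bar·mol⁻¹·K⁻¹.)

P = nRT/(V − nb) − a n²/V²
nRT/(V − nb) = (4.61)(0.08314)(498)/(6.055 − 4.61×0.06511) = 190.87/5.7548 = 33.167 bar
a n²/V² = (5.559)(4.61)²/(6.055)² = 3.2223 bar
P = 33.167 − 3.2223 = 29.94 bar

P ≈ 29.94 bar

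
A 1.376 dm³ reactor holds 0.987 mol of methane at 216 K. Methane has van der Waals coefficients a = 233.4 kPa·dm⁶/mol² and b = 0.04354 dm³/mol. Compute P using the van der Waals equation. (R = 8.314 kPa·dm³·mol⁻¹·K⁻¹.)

P ≈ 1210 kPa

P = nRT/(V − nb) − a n²/V²
nRT/(V − nb) = (0.987)(8.314)(216)/(1.376 − 0.987×0.04354) = 1772.5/1.3330 = 1329.7 kPa
a n²/V² = (233.4)(0.987)²/(1.376)² = 120.09 kPa
P = 1329.7 − 120.09 = 1210 kPa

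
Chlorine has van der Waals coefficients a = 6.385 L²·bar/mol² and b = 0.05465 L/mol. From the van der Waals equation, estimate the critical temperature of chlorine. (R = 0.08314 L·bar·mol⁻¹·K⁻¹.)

T_c ≈ 416.4 K

For a van der Waals gas, T_c = 8a/(27Rb).
T_c = 8×6.385/(27×0.08314×0.05465) = 51.080/0.12268 = 416.4 K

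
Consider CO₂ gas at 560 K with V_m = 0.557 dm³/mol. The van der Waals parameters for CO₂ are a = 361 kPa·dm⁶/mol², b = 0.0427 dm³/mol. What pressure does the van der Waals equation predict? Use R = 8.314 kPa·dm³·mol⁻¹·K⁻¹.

P ≈ 7889 kPa

P = RT/(V_m − b) − a/V_m²
RT/(V_m − b) = (8.314)(560)/(0.557 − 0.0427) = 4655.8/0.51430 = 9052.7 kPa
a/V_m² = 361/(0.557)² = 1163.6 kPa
P = 9052.7 − 1163.6 = 7889 kPa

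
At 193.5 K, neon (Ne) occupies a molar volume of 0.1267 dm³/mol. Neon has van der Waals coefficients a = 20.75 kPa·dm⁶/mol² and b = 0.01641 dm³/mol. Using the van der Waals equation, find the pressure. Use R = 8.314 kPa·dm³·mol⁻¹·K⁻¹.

P = RT/(V_m − b) − a/V_m²
RT/(V_m − b) = (8.314)(193.5)/(0.1267 − 0.01641) = 1608.8/0.11029 = 14587 kPa
a/V_m² = 20.75/(0.1267)² = 1292.6 kPa
P = 14587 − 1292.6 = 13294 kPa

P ≈ 13294 kPa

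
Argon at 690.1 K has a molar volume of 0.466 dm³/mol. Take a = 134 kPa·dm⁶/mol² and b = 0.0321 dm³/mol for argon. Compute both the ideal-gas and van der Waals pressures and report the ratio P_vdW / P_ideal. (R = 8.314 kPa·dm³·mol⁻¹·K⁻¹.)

P_vdW / P_ideal ≈ 1.024

Ideal: P_ideal = RT/V_m = (8.314)(690.1)/0.466 = 12312.2 kPa
vdW: P = RT/(V_m − b) − a/V_m² = 5737.49/0.433900 − 134/0.217156 = 13223.1 − 617.068 = 12606.0 kPa
Ratio = 12606.0/12312.2 = 1.024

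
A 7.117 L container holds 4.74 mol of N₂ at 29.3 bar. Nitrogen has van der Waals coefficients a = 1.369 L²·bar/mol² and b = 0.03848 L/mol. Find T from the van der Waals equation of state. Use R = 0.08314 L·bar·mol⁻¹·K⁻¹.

T = (P + a n²/V²)(V − nb)/(nR)
P + a n²/V² = 29.3 + (1.369)(4.74)²/(7.117)² = 29.907 bar
V − nb = 7.117 − (4.74)(0.03848) = 6.9346 L
T = (29.907)(6.9346)/((4.74)(0.08314)) = 526.3 K

T ≈ 526.3 K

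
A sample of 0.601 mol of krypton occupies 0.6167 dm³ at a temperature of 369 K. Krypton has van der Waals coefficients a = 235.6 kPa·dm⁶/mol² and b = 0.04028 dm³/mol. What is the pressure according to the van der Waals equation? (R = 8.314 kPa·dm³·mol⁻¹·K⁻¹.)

P = nRT/(V − nb) − a n²/V²
nRT/(V − nb) = (0.601)(8.314)(369)/(0.6167 − 0.601×0.04028) = 1843.8/0.59249 = 3112.0 kPa
a n²/V² = (235.6)(0.601)²/(0.6167)² = 223.76 kPa
P = 3112.0 − 223.76 = 2888 kPa

P ≈ 2888 kPa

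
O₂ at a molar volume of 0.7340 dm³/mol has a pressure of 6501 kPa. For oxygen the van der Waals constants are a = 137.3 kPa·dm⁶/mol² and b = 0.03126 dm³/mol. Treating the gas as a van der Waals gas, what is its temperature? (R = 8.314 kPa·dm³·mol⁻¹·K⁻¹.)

T = (P + a/V_m²)(V_m − b)/R
P + a/V_m² = 6501 + 137.3/(0.7340)² = 6755.8 kPa
V_m − b = 0.7340 − 0.03126 = 0.70274 dm³/mol
T = (6755.8)(0.70274)/8.314 = 571.0 K

T ≈ 571.0 K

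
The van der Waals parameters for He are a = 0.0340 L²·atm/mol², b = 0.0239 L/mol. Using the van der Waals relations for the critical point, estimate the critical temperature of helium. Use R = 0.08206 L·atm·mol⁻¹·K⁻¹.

For a van der Waals gas, T_c = 8a/(27Rb).
T_c = 8×0.0340/(27×0.08206×0.0239) = 0.27200/0.052953 = 5.137 K

T_c ≈ 5.137 K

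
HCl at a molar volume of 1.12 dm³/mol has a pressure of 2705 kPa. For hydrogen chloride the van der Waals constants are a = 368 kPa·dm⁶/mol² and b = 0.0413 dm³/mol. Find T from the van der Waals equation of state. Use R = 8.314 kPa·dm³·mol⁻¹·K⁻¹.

T ≈ 389.0 K

T = (P + a/V_m²)(V_m − b)/R
P + a/V_m² = 2705 + 368/(1.12)² = 2998.4 kPa
V_m − b = 1.12 − 0.0413 = 1.0787 dm³/mol
T = (2998.4)(1.0787)/8.314 = 389.0 K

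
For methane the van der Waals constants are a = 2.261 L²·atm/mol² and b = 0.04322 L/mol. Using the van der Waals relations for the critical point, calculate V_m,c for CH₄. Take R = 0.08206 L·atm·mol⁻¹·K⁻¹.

For a van der Waals gas, V_m,c = 3b.
V_m,c = 3×0.04322 = 0.1297 L/mol

V_m,c ≈ 0.1297 L/mol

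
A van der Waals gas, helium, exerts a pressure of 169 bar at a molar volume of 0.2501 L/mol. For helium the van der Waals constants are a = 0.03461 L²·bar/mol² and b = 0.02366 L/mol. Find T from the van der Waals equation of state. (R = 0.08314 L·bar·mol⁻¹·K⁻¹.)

T = (P + a/V_m²)(V_m − b)/R
P + a/V_m² = 169 + 0.03461/(0.2501)² = 169.55 bar
V_m − b = 0.2501 − 0.02366 = 0.22644 L/mol
T = (169.55)(0.22644)/0.08314 = 461.8 K

T ≈ 461.8 K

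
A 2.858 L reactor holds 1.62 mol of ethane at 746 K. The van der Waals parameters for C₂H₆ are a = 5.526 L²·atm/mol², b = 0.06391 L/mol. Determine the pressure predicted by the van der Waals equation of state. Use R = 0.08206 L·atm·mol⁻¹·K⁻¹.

P = nRT/(V − nb) − a n²/V²
nRT/(V − nb) = (1.62)(0.08206)(746)/(2.858 − 1.62×0.06391) = 99.171/2.7545 = 36.003 atm
a n²/V² = (5.526)(1.62)²/(2.858)² = 1.7755 atm
P = 36.003 − 1.7755 = 34.23 atm

P ≈ 34.23 atm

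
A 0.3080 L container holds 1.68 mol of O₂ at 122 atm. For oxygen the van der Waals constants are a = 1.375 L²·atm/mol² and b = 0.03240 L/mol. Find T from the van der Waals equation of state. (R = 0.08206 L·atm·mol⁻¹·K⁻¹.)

T ≈ 299.6 K

T = (P + a n²/V²)(V − nb)/(nR)
P + a n²/V² = 122 + (1.375)(1.68)²/(0.3080)² = 162.91 atm
V − nb = 0.3080 − (1.68)(0.03240) = 0.25357 L
T = (162.91)(0.25357)/((1.68)(0.08206)) = 299.6 K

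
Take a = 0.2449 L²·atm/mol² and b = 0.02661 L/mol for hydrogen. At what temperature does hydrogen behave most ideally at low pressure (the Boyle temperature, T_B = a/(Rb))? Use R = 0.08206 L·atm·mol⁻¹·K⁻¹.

For a van der Waals gas the second virial coefficient B₂ = b − a/(RT) vanishes at T_B = a/(Rb).
T_B = 0.2449/(0.08206×0.02661) = 0.2449/0.0021836 = 112.2 K

T_B ≈ 112.2 K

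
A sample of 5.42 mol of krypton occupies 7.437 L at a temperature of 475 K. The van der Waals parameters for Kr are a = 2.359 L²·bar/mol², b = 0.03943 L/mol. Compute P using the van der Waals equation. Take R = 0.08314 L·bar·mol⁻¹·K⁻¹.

P = nRT/(V − nb) − a n²/V²
nRT/(V − nb) = (5.42)(0.08314)(475)/(7.437 − 5.42×0.03943) = 214.04/7.2233 = 29.632 bar
a n²/V² = (2.359)(5.42)²/(7.437)² = 1.2529 bar
P = 29.632 − 1.2529 = 28.38 bar

P ≈ 28.38 bar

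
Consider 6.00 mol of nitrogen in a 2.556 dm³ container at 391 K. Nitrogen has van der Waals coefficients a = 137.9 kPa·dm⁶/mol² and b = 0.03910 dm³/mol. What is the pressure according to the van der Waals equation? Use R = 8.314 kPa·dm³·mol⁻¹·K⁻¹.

P = nRT/(V − nb) − a n²/V²
nRT/(V − nb) = (6.00)(8.314)(391)/(2.556 − 6.00×0.03910) = 19505/2.3214 = 8402.3 kPa
a n²/V² = (137.9)(6.00)²/(2.556)² = 759.88 kPa
P = 8402.3 − 759.88 = 7642 kPa

P ≈ 7642 kPa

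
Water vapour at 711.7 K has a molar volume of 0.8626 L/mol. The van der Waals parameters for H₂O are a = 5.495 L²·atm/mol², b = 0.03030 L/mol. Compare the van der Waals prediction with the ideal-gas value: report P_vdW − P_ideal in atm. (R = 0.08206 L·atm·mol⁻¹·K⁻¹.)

Ideal: P_ideal = RT/V_m = (0.08206)(711.7)/0.8626 = 67.7047 atm
vdW: P = RT/(V_m − b) − a/V_m² = 58.4021/0.832300 − 5.495/0.744079 = 70.1695 − 7.38497 = 62.7845 atm
ΔP = 62.7845 − 67.7047 = -4.920 atm

ΔP ≈ -4.920 atm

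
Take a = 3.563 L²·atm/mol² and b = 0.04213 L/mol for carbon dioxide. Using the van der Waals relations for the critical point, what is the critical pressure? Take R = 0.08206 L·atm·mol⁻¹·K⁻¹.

For a van der Waals gas, P_c = a/(27b²).
P_c = 3.563/(27×(0.04213)²) = 3.563/0.047923 = 74.35 atm

P_c ≈ 74.35 atm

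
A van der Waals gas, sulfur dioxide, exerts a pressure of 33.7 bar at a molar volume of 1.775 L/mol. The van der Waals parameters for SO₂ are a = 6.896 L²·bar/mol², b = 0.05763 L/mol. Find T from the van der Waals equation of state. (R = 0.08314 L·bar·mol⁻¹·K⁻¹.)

T ≈ 741.3 K

T = (P + a/V_m²)(V_m − b)/R
P + a/V_m² = 33.7 + 6.896/(1.775)² = 35.889 bar
V_m − b = 1.775 − 0.05763 = 1.7174 L/mol
T = (35.889)(1.7174)/0.08314 = 741.3 K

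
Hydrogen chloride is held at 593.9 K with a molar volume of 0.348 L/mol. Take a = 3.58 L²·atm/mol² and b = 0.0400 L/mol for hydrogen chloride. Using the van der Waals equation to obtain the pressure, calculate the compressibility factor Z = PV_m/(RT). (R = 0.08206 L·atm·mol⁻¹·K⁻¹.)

P = RT/(V_m − b) − a/V_m² = (0.08206)(593.9)/(0.348 − 0.0400) − 3.58/(0.348)²
  = 48.735/0.30800 − 29.561 = 158.23 − 29.561 = 128.67 atm
Z = PV_m/(RT) = (128.67)(0.348)/((0.08206)(593.9)) = 44.777/48.735 = 0.9188

Z ≈ 0.9188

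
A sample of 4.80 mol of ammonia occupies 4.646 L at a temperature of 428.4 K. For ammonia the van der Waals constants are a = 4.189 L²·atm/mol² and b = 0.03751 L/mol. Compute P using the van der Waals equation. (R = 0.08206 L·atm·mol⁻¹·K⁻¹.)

P = nRT/(V − nb) − a n²/V²
nRT/(V − nb) = (4.80)(0.08206)(428.4)/(4.646 − 4.80×0.03751) = 168.74/4.4660 = 37.783 atm
a n²/V² = (4.189)(4.80)²/(4.646)² = 4.4713 atm
P = 37.783 − 4.4713 = 33.31 atm

P ≈ 33.31 atm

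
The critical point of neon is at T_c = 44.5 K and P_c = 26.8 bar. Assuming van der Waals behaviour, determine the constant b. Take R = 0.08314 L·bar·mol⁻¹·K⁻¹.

b ≈ 0.01726 L/mol

From T_c = 8a/(27Rb) and P_c = a/(27b²): b = R T_c/(8 P_c).
b = (0.08314)(44.5)/(8×26.8) = 3.6997/214.40 = 0.01726 L/mol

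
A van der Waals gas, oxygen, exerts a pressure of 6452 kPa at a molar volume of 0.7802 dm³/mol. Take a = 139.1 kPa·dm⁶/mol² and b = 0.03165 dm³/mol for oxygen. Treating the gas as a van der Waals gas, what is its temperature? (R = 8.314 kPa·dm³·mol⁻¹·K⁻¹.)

T = (P + a/V_m²)(V_m − b)/R
P + a/V_m² = 6452 + 139.1/(0.7802)² = 6680.5 kPa
V_m − b = 0.7802 − 0.03165 = 0.74855 dm³/mol
T = (6680.5)(0.74855)/8.314 = 601.5 K

T ≈ 601.5 K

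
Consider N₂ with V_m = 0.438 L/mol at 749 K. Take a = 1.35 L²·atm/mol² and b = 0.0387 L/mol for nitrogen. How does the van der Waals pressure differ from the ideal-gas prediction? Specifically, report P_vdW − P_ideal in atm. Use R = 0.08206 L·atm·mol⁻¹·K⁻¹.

ΔP ≈ 6.56 atm

Ideal: P_ideal = RT/V_m = (0.08206)(749)/0.438 = 140.326 atm
vdW: P = RT/(V_m − b) − a/V_m² = 61.4629/0.399300 − 1.35/0.191844 = 153.927 − 7.03697 = 146.890 atm
ΔP = 146.890 − 140.326 = 6.56 atm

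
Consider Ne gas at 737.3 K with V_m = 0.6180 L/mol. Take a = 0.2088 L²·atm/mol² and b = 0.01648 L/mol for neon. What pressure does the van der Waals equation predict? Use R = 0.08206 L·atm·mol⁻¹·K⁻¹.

P = RT/(V_m − b) − a/V_m²
RT/(V_m − b) = (0.08206)(737.3)/(0.6180 − 0.01648) = 60.503/0.60152 = 100.58 atm
a/V_m² = 0.2088/(0.6180)² = 0.54671 atm
P = 100.58 − 0.54671 = 100.0 atm

P ≈ 100.0 atm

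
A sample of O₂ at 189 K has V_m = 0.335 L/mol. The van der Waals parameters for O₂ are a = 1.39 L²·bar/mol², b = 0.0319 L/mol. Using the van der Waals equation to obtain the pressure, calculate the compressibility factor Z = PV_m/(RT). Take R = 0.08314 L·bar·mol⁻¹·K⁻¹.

Z ≈ 0.8412

P = RT/(V_m − b) − a/V_m² = (0.08314)(189)/(0.335 − 0.0319) − 1.39/(0.335)²
  = 15.713/0.30310 − 12.386 = 51.841 − 12.386 = 39.455 bar
Z = PV_m/(RT) = (39.455)(0.335)/((0.08314)(189)) = 13.217/15.713 = 0.8412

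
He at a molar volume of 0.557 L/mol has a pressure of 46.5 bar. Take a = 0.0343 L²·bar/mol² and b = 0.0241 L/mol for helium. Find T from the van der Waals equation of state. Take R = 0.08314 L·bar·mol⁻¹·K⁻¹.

T ≈ 298.8 K

T = (P + a/V_m²)(V_m − b)/R
P + a/V_m² = 46.5 + 0.0343/(0.557)² = 46.611 bar
V_m − b = 0.557 − 0.0241 = 0.53290 L/mol
T = (46.611)(0.53290)/0.08314 = 298.8 K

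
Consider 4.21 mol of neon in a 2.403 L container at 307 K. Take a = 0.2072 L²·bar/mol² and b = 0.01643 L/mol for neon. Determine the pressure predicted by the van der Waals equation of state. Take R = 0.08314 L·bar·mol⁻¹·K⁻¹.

P ≈ 45.41 bar

P = nRT/(V − nb) − a n²/V²
nRT/(V − nb) = (4.21)(0.08314)(307)/(2.403 − 4.21×0.01643) = 107.46/2.3338 = 46.045 bar
a n²/V² = (0.2072)(4.21)²/(2.403)² = 0.63598 bar
P = 46.045 − 0.63598 = 45.41 bar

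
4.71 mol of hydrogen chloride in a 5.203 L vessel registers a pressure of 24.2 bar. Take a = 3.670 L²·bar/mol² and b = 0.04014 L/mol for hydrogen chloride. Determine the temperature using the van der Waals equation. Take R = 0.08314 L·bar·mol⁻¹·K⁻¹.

T ≈ 348.4 K

T = (P + a n²/V²)(V − nb)/(nR)
P + a n²/V² = 24.2 + (3.670)(4.71)²/(5.203)² = 27.207 bar
V − nb = 5.203 − (4.71)(0.04014) = 5.0139 L
T = (27.207)(5.0139)/((4.71)(0.08314)) = 348.4 K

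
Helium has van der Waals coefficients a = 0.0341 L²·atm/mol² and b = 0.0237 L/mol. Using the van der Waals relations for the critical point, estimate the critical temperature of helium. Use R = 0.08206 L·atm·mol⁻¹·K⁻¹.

T_c ≈ 5.195 K

For a van der Waals gas, T_c = 8a/(27Rb).
T_c = 8×0.0341/(27×0.08206×0.0237) = 0.27280/0.052510 = 5.195 K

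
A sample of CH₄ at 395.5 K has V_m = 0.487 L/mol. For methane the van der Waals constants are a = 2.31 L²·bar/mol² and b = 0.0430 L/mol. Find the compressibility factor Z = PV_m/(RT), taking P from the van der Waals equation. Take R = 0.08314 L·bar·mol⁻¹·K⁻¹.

P = RT/(V_m − b) − a/V_m² = (0.08314)(395.5)/(0.487 − 0.0430) − 2.31/(0.487)²
  = 32.882/0.44400 − 9.7399 = 74.059 − 9.7399 = 64.319 bar
Z = PV_m/(RT) = (64.319)(0.487)/((0.08314)(395.5)) = 31.323/32.882 = 0.9526

Z ≈ 0.9526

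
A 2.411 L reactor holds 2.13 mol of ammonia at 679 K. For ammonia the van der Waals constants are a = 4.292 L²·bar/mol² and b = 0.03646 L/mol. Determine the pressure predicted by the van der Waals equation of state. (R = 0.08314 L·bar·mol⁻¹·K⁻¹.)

P ≈ 48.18 bar

P = nRT/(V − nb) − a n²/V²
nRT/(V − nb) = (2.13)(0.08314)(679)/(2.411 − 2.13×0.03646) = 120.24/2.3333 = 51.532 bar
a n²/V² = (4.292)(2.13)²/(2.411)² = 3.3498 bar
P = 51.532 − 3.3498 = 48.18 bar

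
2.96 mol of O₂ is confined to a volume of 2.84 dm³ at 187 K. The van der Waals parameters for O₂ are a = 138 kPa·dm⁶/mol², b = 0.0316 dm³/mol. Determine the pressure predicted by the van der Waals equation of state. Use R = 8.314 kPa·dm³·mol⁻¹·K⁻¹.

P = nRT/(V − nb) − a n²/V²
nRT/(V − nb) = (2.96)(8.314)(187)/(2.84 − 2.96×0.0316) = 4602.0/2.7465 = 1675.6 kPa
a n²/V² = (138)(2.96)²/(2.84)² = 149.91 kPa
P = 1675.6 − 149.91 = 1526 kPa

P ≈ 1526 kPa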